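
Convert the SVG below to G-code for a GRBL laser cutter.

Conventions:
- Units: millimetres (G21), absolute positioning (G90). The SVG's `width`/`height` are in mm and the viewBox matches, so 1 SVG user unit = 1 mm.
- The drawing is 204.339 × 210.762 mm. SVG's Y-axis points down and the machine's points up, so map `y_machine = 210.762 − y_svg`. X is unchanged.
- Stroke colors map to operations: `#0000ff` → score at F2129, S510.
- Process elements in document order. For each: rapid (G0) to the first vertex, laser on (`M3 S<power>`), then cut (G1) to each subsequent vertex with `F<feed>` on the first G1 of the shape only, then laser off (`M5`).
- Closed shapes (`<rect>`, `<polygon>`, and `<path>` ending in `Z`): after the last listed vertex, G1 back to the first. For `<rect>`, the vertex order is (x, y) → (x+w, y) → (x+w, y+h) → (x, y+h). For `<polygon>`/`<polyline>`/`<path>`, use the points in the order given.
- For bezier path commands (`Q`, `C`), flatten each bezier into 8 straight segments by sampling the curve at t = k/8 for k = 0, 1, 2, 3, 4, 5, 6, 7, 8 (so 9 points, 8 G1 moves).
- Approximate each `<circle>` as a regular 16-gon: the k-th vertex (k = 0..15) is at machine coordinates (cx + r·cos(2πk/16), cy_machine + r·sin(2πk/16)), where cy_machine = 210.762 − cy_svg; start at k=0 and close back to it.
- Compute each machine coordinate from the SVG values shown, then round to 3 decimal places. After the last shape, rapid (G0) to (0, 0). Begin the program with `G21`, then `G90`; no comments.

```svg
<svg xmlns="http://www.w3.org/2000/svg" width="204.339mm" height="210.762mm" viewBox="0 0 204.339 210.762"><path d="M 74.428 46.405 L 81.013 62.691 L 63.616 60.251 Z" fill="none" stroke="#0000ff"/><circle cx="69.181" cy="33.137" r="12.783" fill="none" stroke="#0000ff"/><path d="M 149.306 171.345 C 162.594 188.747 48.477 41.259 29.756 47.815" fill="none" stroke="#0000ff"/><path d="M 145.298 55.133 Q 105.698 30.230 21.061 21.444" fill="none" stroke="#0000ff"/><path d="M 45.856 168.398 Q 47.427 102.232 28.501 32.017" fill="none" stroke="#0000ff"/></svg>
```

Since the viewBox matches the mm dimensions, user units are millimetres directly. The only transform is the Y-flip y_m = 210.762 − y_svg.

Shape 1 is a regular polygon drawn with `<path>`. Its stroke #0000ff means score at S510, F2129. After flipping Y the toolpath is (74.428,164.357) → (81.013,148.071) → (63.616,150.511) → (74.428,164.357), returning to the start.

Shape 2 is a circle drawn with `<circle>`. Its stroke #0000ff means score at S510, F2129. After flipping Y the toolpath is (81.964,177.625) → (80.991,182.517) → (78.220,186.664) → (74.073,189.435) → (69.181,190.408) → (64.289,189.435) → (60.142,186.664) → (57.371,182.517) → (56.398,177.625) → (57.371,172.733) → (60.142,168.586) → (64.289,165.815) → (69.181,164.842) → (74.073,165.815) → (78.220,168.586) → (80.991,172.733) → (81.964,177.625), returning to the start.

Shape 3 is a cubic bezier drawn with `<path>`. Its stroke #0000ff means score at S510, F2129. After flipping Y the toolpath is (149.306,39.417) → (148.752,39.998) → (138.865,52.299) → (122.255,72.584) → (101.534,97.115) → (79.313,122.154) → (58.202,143.964) → (40.813,158.808) → (29.756,162.947).

Shape 4 is a quadratic bezier drawn with `<path>`. Its stroke #0000ff means score at S510, F2129. After flipping Y the toolpath is (145.298,155.629) → (134.694,161.603) → (122.683,167.073) → (109.265,172.040) → (94.439,176.503) → (78.205,180.462) → (60.565,183.918) → (41.517,186.870) → (21.061,189.318).

Shape 5 is a quadratic bezier drawn with `<path>`. Its stroke #0000ff means score at S510, F2129. After flipping Y the toolpath is (45.856,42.364) → (45.928,58.969) → (45.360,75.700) → (44.152,92.558) → (42.303,109.542) → (39.813,126.653) → (36.683,143.891) → (32.912,161.255) → (28.501,178.745).

G21
G90
G0 X74.428 Y164.357
M3 S510
G1 X81.013 Y148.071 F2129
G1 X63.616 Y150.511
G1 X74.428 Y164.357
M5
G0 X81.964 Y177.625
M3 S510
G1 X80.991 Y182.517 F2129
G1 X78.220 Y186.664
G1 X74.073 Y189.435
G1 X69.181 Y190.408
G1 X64.289 Y189.435
G1 X60.142 Y186.664
G1 X57.371 Y182.517
G1 X56.398 Y177.625
G1 X57.371 Y172.733
G1 X60.142 Y168.586
G1 X64.289 Y165.815
G1 X69.181 Y164.842
G1 X74.073 Y165.815
G1 X78.220 Y168.586
G1 X80.991 Y172.733
G1 X81.964 Y177.625
M5
G0 X149.306 Y39.417
M3 S510
G1 X148.752 Y39.998 F2129
G1 X138.865 Y52.299
G1 X122.255 Y72.584
G1 X101.534 Y97.115
G1 X79.313 Y122.154
G1 X58.202 Y143.964
G1 X40.813 Y158.808
G1 X29.756 Y162.947
M5
G0 X145.298 Y155.629
M3 S510
G1 X134.694 Y161.603 F2129
G1 X122.683 Y167.073
G1 X109.265 Y172.040
G1 X94.439 Y176.503
G1 X78.205 Y180.462
G1 X60.565 Y183.918
G1 X41.517 Y186.870
G1 X21.061 Y189.318
M5
G0 X45.856 Y42.364
M3 S510
G1 X45.928 Y58.969 F2129
G1 X45.360 Y75.700
G1 X44.152 Y92.558
G1 X42.303 Y109.542
G1 X39.813 Y126.653
G1 X36.683 Y143.891
G1 X32.912 Y161.255
G1 X28.501 Y178.745
M5
G0 X0.000 Y0.000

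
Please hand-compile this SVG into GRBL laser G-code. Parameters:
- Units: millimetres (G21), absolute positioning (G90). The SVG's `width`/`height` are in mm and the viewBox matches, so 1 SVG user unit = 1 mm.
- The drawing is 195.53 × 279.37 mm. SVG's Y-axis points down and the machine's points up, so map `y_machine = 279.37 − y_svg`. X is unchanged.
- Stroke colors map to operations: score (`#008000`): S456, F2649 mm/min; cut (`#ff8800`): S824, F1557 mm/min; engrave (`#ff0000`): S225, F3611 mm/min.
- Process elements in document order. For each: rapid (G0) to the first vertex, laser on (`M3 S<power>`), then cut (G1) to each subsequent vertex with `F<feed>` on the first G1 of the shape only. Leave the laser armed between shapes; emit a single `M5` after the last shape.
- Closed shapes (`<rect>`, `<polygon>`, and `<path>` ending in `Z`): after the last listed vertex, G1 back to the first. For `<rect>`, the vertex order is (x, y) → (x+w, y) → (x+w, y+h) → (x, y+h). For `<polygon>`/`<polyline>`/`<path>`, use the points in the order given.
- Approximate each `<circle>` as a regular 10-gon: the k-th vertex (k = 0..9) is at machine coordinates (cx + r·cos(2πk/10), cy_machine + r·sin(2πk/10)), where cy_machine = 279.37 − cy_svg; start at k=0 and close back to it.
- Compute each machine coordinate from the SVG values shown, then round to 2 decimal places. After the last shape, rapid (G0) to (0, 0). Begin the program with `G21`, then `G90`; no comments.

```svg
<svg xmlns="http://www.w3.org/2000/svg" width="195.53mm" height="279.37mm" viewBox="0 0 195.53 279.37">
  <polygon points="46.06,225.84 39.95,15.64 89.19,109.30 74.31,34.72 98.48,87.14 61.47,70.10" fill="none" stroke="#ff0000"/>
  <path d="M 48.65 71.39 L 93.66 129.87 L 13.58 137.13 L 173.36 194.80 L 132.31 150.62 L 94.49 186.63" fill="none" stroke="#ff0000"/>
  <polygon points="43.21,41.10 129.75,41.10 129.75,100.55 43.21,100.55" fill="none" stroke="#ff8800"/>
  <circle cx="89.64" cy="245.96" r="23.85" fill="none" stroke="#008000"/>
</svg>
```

G21
G90
G0 X46.06 Y53.53
M3 S225
G1 X39.95 Y263.73 F3611
G1 X89.19 Y170.07
G1 X74.31 Y244.65
G1 X98.48 Y192.23
G1 X61.47 Y209.27
G1 X46.06 Y53.53
G0 X48.65 Y207.98
M3 S225
G1 X93.66 Y149.50 F3611
G1 X13.58 Y142.24
G1 X173.36 Y84.57
G1 X132.31 Y128.75
G1 X94.49 Y92.74
G0 X43.21 Y238.27
M3 S824
G1 X129.75 Y238.27 F1557
G1 X129.75 Y178.82
G1 X43.21 Y178.82
G1 X43.21 Y238.27
G0 X113.49 Y33.41
M3 S456
G1 X108.94 Y47.43 F2649
G1 X97.01 Y56.09
G1 X82.27 Y56.09
G1 X70.34 Y47.43
G1 X65.79 Y33.41
G1 X70.34 Y19.39
G1 X82.27 Y10.73
G1 X97.01 Y10.73
G1 X108.94 Y19.39
G1 X113.49 Y33.41
M5
G0 X0.00 Y0.00

viewBox `0 0 195.53 279.37` with mm width/height → 1 unit = 1 mm. Flip: y_m = 279.37 − y_svg.

**Shape 1** — `<polygon>` closed polygon, stroke `#ff0000` → engrave (S225, F3611). Machine vertices: (46.06,53.53) → (39.95,263.73) → (89.19,170.07) → (74.31,244.65) → (98.48,192.23) → (61.47,209.27) → (46.06,53.53). Closed: final G1 returns to the first vertex.

**Shape 2** — `<path>` open polyline, stroke `#ff0000` → engrave (S225, F3611). Machine vertices: (48.65,207.98) → (93.66,149.50) → (13.58,142.24) → (173.36,84.57) → (132.31,128.75) → (94.49,92.74). Open path.

**Shape 3** — `<polygon>` rectangle, stroke `#ff8800` → cut (S824, F1557). Machine vertices: (43.21,238.27) → (129.75,238.27) → (129.75,178.82) → (43.21,178.82) → (43.21,238.27). Closed: final G1 returns to the first vertex.

**Shape 4** — `<circle>` circle, stroke `#008000` → score (S456, F2649). Machine vertices: (113.49,33.41) → (108.94,47.43) → (97.01,56.09) → (82.27,56.09) → (70.34,47.43) → (65.79,33.41) → (70.34,19.39) → (82.27,10.73) → (97.01,10.73) → (108.94,19.39) → (113.49,33.41). Closed: final G1 returns to the first vertex.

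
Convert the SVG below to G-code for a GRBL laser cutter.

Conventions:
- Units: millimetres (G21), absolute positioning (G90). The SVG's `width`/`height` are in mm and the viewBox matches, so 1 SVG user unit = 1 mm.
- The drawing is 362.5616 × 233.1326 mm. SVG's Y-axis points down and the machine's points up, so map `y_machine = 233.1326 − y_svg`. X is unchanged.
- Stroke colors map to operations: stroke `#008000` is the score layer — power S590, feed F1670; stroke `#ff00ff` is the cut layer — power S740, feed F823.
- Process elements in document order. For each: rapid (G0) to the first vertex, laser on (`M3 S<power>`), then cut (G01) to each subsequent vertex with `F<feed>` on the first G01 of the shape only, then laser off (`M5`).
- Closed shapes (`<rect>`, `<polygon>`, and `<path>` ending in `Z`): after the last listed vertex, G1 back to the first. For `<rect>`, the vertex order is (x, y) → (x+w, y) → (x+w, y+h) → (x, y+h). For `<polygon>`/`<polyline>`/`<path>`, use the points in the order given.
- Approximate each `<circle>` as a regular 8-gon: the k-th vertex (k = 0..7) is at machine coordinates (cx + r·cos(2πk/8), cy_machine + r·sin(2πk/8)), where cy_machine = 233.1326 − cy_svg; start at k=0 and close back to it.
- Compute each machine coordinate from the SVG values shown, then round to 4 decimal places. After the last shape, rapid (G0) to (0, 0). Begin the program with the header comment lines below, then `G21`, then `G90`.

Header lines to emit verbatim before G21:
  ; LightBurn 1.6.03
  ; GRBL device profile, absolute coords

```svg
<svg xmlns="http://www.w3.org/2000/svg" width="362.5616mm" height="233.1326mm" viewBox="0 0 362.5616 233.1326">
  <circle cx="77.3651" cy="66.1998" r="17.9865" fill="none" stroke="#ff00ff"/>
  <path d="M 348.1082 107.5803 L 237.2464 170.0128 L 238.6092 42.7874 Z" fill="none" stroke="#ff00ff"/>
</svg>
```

; LightBurn 1.6.03
; GRBL device profile, absolute coords
G21
G90
G0 X95.3516 Y166.9328
M3 S740
G01 X90.0835 Y179.6512 F823
G01 X77.3651 Y184.9193
G01 X64.6467 Y179.6512
G01 X59.3786 Y166.9328
G01 X64.6467 Y154.2144
G01 X77.3651 Y148.9463
G01 X90.0835 Y154.2144
G01 X95.3516 Y166.9328
M5
G0 X348.1082 Y125.5523
M3 S740
G01 X237.2464 Y63.1198 F823
G01 X238.6092 Y190.3452
G01 X348.1082 Y125.5523
M5
G0 X0.0000 Y0.0000

Since the viewBox matches the mm dimensions, user units are millimetres directly. The only transform is the Y-flip y_m = 233.1326 − y_svg.

Shape 1 is a circle drawn with `<circle>`. Its stroke #ff00ff means cut at S740, F823. After flipping Y the toolpath is (95.3516,166.9328) → (90.0835,179.6512) → (77.3651,184.9193) → (64.6467,179.6512) → (59.3786,166.9328) → (64.6467,154.2144) → (77.3651,148.9463) → (90.0835,154.2144) → (95.3516,166.9328), returning to the start.

Shape 2 is a regular polygon drawn with `<path>`. Its stroke #ff00ff means cut at S740, F823. After flipping Y the toolpath is (348.1082,125.5523) → (237.2464,63.1198) → (238.6092,190.3452) → (348.1082,125.5523), returning to the start.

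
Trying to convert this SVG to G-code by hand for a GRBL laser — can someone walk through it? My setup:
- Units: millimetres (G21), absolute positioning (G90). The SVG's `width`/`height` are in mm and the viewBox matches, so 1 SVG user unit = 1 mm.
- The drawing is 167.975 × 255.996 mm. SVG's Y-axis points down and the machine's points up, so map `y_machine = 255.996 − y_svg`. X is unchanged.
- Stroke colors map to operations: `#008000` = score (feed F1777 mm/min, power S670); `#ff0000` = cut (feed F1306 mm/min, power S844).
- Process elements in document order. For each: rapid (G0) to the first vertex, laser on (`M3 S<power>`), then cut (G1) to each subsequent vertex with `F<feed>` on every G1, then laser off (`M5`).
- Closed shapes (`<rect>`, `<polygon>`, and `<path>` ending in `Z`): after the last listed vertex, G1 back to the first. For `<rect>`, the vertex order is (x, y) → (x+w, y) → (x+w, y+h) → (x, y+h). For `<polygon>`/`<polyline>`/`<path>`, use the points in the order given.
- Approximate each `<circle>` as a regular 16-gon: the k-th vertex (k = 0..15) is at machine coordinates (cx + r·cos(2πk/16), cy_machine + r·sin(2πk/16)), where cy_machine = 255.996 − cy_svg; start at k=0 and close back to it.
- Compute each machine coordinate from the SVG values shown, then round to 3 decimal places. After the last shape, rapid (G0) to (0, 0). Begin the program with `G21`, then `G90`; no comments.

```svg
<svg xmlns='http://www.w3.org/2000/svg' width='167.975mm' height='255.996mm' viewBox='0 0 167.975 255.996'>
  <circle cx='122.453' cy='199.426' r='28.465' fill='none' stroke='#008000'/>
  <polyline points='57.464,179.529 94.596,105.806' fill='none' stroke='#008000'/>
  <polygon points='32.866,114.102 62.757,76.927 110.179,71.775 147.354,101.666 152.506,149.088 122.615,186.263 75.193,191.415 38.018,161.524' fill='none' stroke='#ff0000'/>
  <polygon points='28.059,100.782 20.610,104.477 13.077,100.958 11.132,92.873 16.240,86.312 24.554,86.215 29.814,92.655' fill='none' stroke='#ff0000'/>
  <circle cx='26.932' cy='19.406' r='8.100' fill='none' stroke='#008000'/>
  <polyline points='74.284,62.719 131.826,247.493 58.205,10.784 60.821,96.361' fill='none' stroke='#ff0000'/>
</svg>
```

viewBox `0 0 167.975 255.996` with mm width/height → 1 unit = 1 mm. Flip: y_m = 255.996 − y_svg.

**Shape 1** — `<circle>` circle, stroke `#008000` → score (S670, F1777). Machine vertices: (150.918,56.570) → (148.751,67.463) → (142.581,76.698) → (133.346,82.868) → (122.453,85.035) → (111.560,82.868) → (102.325,76.698) → (96.155,67.463) → (93.988,56.570) → (96.155,45.677) → (102.325,36.442) → (111.560,30.272) → (122.453,28.105) → (133.346,30.272) → (142.581,36.442) → (148.751,45.677) → (150.918,56.570). Closed: final G1 returns to the first vertex.

**Shape 2** — `<polyline>` line segment, stroke `#008000` → score (S670, F1777). Machine vertices: (57.464,76.467) → (94.596,150.190). Open path.

**Shape 3** — `<polygon>` regular polygon, stroke `#ff0000` → cut (S844, F1306). Machine vertices: (32.866,141.894) → (62.757,179.069) → (110.179,184.221) → (147.354,154.330) → (152.506,106.908) → (122.615,69.733) → (75.193,64.581) → (38.018,94.472) → (32.866,141.894). Closed: final G1 returns to the first vertex.

**Shape 4** — `<polygon>` regular polygon, stroke `#ff0000` → cut (S844, F1306). Machine vertices: (28.059,155.214) → (20.610,151.519) → (13.077,155.038) → (11.132,163.123) → (16.240,169.684) → (24.554,169.781) → (29.814,163.341) → (28.059,155.214). Closed: final G1 returns to the first vertex.

**Shape 5** — `<circle>` circle, stroke `#008000` → score (S670, F1777). Machine vertices: (35.032,236.590) → (34.415,239.690) → (32.660,242.318) → (30.032,244.073) → (26.932,244.690) → (23.832,244.073) → (21.204,242.318) → (19.449,239.690) → (18.832,236.590) → (19.449,233.490) → (21.204,230.862) → (23.832,229.107) → (26.932,228.490) → (30.032,229.107) → (32.660,230.862) → (34.415,233.490) → (35.032,236.590). Closed: final G1 returns to the first vertex.

**Shape 6** — `<polyline>` open polyline, stroke `#ff0000` → cut (S844, F1306). Machine vertices: (74.284,193.277) → (131.826,8.503) → (58.205,245.212) → (60.821,159.635). Open path.

G21
G90
G0 X150.918 Y56.570
M3 S670
G1 X148.751 Y67.463 F1777
G1 X142.581 Y76.698 F1777
G1 X133.346 Y82.868 F1777
G1 X122.453 Y85.035 F1777
G1 X111.560 Y82.868 F1777
G1 X102.325 Y76.698 F1777
G1 X96.155 Y67.463 F1777
G1 X93.988 Y56.570 F1777
G1 X96.155 Y45.677 F1777
G1 X102.325 Y36.442 F1777
G1 X111.560 Y30.272 F1777
G1 X122.453 Y28.105 F1777
G1 X133.346 Y30.272 F1777
G1 X142.581 Y36.442 F1777
G1 X148.751 Y45.677 F1777
G1 X150.918 Y56.570 F1777
M5
G0 X57.464 Y76.467
M3 S670
G1 X94.596 Y150.190 F1777
M5
G0 X32.866 Y141.894
M3 S844
G1 X62.757 Y179.069 F1306
G1 X110.179 Y184.221 F1306
G1 X147.354 Y154.330 F1306
G1 X152.506 Y106.908 F1306
G1 X122.615 Y69.733 F1306
G1 X75.193 Y64.581 F1306
G1 X38.018 Y94.472 F1306
G1 X32.866 Y141.894 F1306
M5
G0 X28.059 Y155.214
M3 S844
G1 X20.610 Y151.519 F1306
G1 X13.077 Y155.038 F1306
G1 X11.132 Y163.123 F1306
G1 X16.240 Y169.684 F1306
G1 X24.554 Y169.781 F1306
G1 X29.814 Y163.341 F1306
G1 X28.059 Y155.214 F1306
M5
G0 X35.032 Y236.590
M3 S670
G1 X34.415 Y239.690 F1777
G1 X32.660 Y242.318 F1777
G1 X30.032 Y244.073 F1777
G1 X26.932 Y244.690 F1777
G1 X23.832 Y244.073 F1777
G1 X21.204 Y242.318 F1777
G1 X19.449 Y239.690 F1777
G1 X18.832 Y236.590 F1777
G1 X19.449 Y233.490 F1777
G1 X21.204 Y230.862 F1777
G1 X23.832 Y229.107 F1777
G1 X26.932 Y228.490 F1777
G1 X30.032 Y229.107 F1777
G1 X32.660 Y230.862 F1777
G1 X34.415 Y233.490 F1777
G1 X35.032 Y236.590 F1777
M5
G0 X74.284 Y193.277
M3 S844
G1 X131.826 Y8.503 F1306
G1 X58.205 Y245.212 F1306
G1 X60.821 Y159.635 F1306
M5
G0 X0.000 Y0.000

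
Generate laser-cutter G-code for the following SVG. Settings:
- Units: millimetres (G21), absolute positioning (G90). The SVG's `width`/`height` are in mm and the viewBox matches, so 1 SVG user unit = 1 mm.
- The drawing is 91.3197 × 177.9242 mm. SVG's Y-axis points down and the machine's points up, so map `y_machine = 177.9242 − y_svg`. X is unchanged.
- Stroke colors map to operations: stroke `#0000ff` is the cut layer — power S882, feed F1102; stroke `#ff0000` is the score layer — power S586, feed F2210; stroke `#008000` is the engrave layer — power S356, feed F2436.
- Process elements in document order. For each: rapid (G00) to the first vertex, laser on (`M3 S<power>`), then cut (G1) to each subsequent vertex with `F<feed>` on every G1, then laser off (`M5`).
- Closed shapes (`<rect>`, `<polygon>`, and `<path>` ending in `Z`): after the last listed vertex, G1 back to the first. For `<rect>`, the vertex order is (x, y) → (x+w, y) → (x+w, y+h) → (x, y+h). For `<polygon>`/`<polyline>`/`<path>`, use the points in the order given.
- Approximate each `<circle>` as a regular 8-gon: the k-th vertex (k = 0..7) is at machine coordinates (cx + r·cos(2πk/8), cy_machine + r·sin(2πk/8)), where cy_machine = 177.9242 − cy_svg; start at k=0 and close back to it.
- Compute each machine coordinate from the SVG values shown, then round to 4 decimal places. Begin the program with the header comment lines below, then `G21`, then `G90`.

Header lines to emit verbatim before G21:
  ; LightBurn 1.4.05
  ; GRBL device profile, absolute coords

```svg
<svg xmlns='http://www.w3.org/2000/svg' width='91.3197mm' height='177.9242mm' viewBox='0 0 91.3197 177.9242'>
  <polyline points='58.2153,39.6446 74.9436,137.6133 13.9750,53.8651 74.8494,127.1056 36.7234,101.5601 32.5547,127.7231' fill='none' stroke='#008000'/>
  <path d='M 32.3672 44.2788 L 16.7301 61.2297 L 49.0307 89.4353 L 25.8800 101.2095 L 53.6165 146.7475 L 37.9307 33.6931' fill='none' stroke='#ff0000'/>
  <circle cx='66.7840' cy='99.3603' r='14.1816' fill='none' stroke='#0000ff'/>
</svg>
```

; LightBurn 1.4.05
; GRBL device profile, absolute coords
G21
G90
G00 X58.2153 Y138.2796
M3 S356
G1 X74.9436 Y40.3109 F2436
G1 X13.9750 Y124.0591 F2436
G1 X74.8494 Y50.8186 F2436
G1 X36.7234 Y76.3641 F2436
G1 X32.5547 Y50.2011 F2436
M5
G00 X32.3672 Y133.6454
M3 S586
G1 X16.7301 Y116.6945 F2210
G1 X49.0307 Y88.4889 F2210
G1 X25.8800 Y76.7147 F2210
G1 X53.6165 Y31.1767 F2210
G1 X37.9307 Y144.2311 F2210
M5
G00 X80.9656 Y78.5639
M3 S882
G1 X76.8119 Y88.5918 F1102
G1 X66.7840 Y92.7455 F1102
G1 X56.7561 Y88.5918 F1102
G1 X52.6024 Y78.5639 F1102
G1 X56.7561 Y68.5360 F1102
G1 X66.7840 Y64.3823 F1102
G1 X76.8119 Y68.5360 F1102
G1 X80.9656 Y78.5639 F1102
M5

Since the viewBox matches the mm dimensions, user units are millimetres directly. The only transform is the Y-flip y_m = 177.9242 − y_svg.

Shape 1 is a open polyline drawn with `<polyline>`. Its stroke #008000 means engrave at S356, F2436. After flipping Y the toolpath is (58.2153,138.2796) → (74.9436,40.3109) → (13.9750,124.0591) → (74.8494,50.8186) → (36.7234,76.3641) → (32.5547,50.2011).

Shape 2 is a open polyline drawn with `<path>`. Its stroke #ff0000 means score at S586, F2210. After flipping Y the toolpath is (32.3672,133.6454) → (16.7301,116.6945) → (49.0307,88.4889) → (25.8800,76.7147) → (53.6165,31.1767) → (37.9307,144.2311).

Shape 3 is a circle drawn with `<circle>`. Its stroke #0000ff means cut at S882, F1102. After flipping Y the toolpath is (80.9656,78.5639) → (76.8119,88.5918) → (66.7840,92.7455) → (56.7561,88.5918) → (52.6024,78.5639) → (56.7561,68.5360) → (66.7840,64.3823) → (76.8119,68.5360) → (80.9656,78.5639), returning to the start.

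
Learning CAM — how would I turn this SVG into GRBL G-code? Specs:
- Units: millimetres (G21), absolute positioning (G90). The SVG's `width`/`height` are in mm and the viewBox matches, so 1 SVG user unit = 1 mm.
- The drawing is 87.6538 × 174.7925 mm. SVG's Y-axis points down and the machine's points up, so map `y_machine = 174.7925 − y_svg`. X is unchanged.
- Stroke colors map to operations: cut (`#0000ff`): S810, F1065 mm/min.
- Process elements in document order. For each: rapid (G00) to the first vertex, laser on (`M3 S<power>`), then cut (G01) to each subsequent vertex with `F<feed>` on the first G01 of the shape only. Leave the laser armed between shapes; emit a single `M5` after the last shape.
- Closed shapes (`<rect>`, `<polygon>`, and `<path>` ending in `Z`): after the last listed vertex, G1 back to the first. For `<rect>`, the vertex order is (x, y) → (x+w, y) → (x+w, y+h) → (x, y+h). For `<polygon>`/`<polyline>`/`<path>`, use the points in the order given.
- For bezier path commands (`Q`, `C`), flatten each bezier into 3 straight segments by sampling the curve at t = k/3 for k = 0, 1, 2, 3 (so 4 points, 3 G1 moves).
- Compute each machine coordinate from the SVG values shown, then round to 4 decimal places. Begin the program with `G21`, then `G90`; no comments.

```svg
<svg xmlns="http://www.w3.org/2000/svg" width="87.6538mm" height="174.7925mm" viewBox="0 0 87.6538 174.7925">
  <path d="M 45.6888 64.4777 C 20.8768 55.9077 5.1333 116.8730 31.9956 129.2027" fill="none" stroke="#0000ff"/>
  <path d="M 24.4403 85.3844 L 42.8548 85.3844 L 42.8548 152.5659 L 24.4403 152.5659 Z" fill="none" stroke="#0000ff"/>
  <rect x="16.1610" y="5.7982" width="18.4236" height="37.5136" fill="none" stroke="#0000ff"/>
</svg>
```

G21
G90
G00 X45.6888 Y110.3148
M3 S810
G01 X25.1418 Y100.0831 F1065
G01 X18.0931 Y69.7547
G01 X31.9956 Y45.5898
G00 X24.4403 Y89.4081
M3 S810
G01 X42.8548 Y89.4081 F1065
G01 X42.8548 Y22.2266
G01 X24.4403 Y22.2266
G01 X24.4403 Y89.4081
G00 X16.1610 Y168.9943
M3 S810
G01 X34.5846 Y168.9943 F1065
G01 X34.5846 Y131.4807
G01 X16.1610 Y131.4807
G01 X16.1610 Y168.9943
M5

Since the viewBox matches the mm dimensions, user units are millimetres directly. The only transform is the Y-flip y_m = 174.7925 − y_svg.

Shape 1 is a cubic bezier drawn with `<path>`. Its stroke #0000ff means cut at S810, F1065. After flipping Y the toolpath is (45.6888,110.3148) → (25.1418,100.0831) → (18.0931,69.7547) → (31.9956,45.5898).

Shape 2 is a rectangle drawn with `<path>`. Its stroke #0000ff means cut at S810, F1065. After flipping Y the toolpath is (24.4403,89.4081) → (42.8548,89.4081) → (42.8548,22.2266) → (24.4403,22.2266) → (24.4403,89.4081), returning to the start.

Shape 3 is a rectangle drawn with `<rect>`. Its stroke #0000ff means cut at S810, F1065. After flipping Y the toolpath is (16.1610,168.9943) → (34.5846,168.9943) → (34.5846,131.4807) → (16.1610,131.4807) → (16.1610,168.9943), returning to the start.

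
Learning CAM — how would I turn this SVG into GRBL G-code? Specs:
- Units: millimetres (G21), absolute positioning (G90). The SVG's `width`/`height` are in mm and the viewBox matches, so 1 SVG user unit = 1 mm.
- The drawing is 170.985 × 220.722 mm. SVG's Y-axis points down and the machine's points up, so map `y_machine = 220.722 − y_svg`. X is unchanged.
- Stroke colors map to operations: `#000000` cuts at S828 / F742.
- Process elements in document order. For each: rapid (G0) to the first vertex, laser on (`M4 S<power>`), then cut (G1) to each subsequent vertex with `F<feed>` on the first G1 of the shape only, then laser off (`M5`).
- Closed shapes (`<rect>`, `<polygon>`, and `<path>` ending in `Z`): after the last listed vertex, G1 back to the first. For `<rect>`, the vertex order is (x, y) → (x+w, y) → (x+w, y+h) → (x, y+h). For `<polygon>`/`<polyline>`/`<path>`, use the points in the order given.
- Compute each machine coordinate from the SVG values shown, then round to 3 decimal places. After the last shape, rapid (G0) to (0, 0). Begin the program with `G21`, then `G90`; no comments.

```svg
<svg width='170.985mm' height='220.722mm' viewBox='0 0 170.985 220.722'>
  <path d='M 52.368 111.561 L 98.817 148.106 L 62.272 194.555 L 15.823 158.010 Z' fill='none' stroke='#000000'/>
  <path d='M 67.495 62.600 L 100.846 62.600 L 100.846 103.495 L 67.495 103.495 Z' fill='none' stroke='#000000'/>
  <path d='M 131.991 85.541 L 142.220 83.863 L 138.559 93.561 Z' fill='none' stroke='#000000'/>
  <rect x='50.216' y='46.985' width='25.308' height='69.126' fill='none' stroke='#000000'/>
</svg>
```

Since the viewBox matches the mm dimensions, user units are millimetres directly. The only transform is the Y-flip y_m = 220.722 − y_svg.

Shape 1 is a regular polygon drawn with `<path>`. Its stroke #000000 means cut at S828, F742. After flipping Y the toolpath is (52.368,109.161) → (98.817,72.616) → (62.272,26.167) → (15.823,62.712) → (52.368,109.161), returning to the start.

Shape 2 is a rectangle drawn with `<path>`. Its stroke #000000 means cut at S828, F742. After flipping Y the toolpath is (67.495,158.122) → (100.846,158.122) → (100.846,117.227) → (67.495,117.227) → (67.495,158.122), returning to the start.

Shape 3 is a regular polygon drawn with `<path>`. Its stroke #000000 means cut at S828, F742. After flipping Y the toolpath is (131.991,135.181) → (142.220,136.859) → (138.559,127.161) → (131.991,135.181), returning to the start.

Shape 4 is a rectangle drawn with `<rect>`. Its stroke #000000 means cut at S828, F742. After flipping Y the toolpath is (50.216,173.737) → (75.524,173.737) → (75.524,104.611) → (50.216,104.611) → (50.216,173.737), returning to the start.

G21
G90
G0 X52.368 Y109.161
M4 S828
G1 X98.817 Y72.616 F742
G1 X62.272 Y26.167
G1 X15.823 Y62.712
G1 X52.368 Y109.161
M5
G0 X67.495 Y158.122
M4 S828
G1 X100.846 Y158.122 F742
G1 X100.846 Y117.227
G1 X67.495 Y117.227
G1 X67.495 Y158.122
M5
G0 X131.991 Y135.181
M4 S828
G1 X142.220 Y136.859 F742
G1 X138.559 Y127.161
G1 X131.991 Y135.181
M5
G0 X50.216 Y173.737
M4 S828
G1 X75.524 Y173.737 F742
G1 X75.524 Y104.611
G1 X50.216 Y104.611
G1 X50.216 Y173.737
M5
G0 X0.000 Y0.000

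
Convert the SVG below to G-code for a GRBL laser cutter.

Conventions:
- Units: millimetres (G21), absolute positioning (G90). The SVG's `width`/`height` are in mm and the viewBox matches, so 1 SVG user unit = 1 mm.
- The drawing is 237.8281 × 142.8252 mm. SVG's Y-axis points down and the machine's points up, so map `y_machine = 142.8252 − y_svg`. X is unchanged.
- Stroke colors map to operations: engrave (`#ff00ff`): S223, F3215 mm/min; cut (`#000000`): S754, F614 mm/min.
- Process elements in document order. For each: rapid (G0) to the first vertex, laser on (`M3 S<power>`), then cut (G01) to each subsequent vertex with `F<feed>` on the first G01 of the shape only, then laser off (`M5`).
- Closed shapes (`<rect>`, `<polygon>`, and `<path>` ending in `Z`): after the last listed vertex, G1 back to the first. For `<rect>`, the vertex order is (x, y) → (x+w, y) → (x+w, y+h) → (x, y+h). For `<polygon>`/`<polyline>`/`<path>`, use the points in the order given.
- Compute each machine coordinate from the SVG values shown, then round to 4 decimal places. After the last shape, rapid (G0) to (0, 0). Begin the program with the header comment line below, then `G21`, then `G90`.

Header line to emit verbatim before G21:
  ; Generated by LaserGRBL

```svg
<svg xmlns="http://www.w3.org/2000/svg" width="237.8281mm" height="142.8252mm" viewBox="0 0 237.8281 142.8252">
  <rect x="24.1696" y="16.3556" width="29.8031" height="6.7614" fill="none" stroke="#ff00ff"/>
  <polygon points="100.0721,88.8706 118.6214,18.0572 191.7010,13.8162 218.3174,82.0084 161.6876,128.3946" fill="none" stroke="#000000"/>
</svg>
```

; Generated by LaserGRBL
G21
G90
G0 X24.1696 Y126.4696
M3 S223
G01 X53.9727 Y126.4696 F3215
G01 X53.9727 Y119.7082
G01 X24.1696 Y119.7082
G01 X24.1696 Y126.4696
M5
G0 X100.0721 Y53.9546
M3 S754
G01 X118.6214 Y124.7680 F614
G01 X191.7010 Y129.0090
G01 X218.3174 Y60.8168
G01 X161.6876 Y14.4306
G01 X100.0721 Y53.9546
M5
G0 X0.0000 Y0.0000

Since the viewBox matches the mm dimensions, user units are millimetres directly. The only transform is the Y-flip y_m = 142.8252 − y_svg.

Shape 1 is a rectangle drawn with `<rect>`. Its stroke #ff00ff means engrave at S223, F3215. After flipping Y the toolpath is (24.1696,126.4696) → (53.9727,126.4696) → (53.9727,119.7082) → (24.1696,119.7082) → (24.1696,126.4696), returning to the start.

Shape 2 is a regular polygon drawn with `<polygon>`. Its stroke #000000 means cut at S754, F614. After flipping Y the toolpath is (100.0721,53.9546) → (118.6214,124.7680) → (191.7010,129.0090) → (218.3174,60.8168) → (161.6876,14.4306) → (100.0721,53.9546), returning to the start.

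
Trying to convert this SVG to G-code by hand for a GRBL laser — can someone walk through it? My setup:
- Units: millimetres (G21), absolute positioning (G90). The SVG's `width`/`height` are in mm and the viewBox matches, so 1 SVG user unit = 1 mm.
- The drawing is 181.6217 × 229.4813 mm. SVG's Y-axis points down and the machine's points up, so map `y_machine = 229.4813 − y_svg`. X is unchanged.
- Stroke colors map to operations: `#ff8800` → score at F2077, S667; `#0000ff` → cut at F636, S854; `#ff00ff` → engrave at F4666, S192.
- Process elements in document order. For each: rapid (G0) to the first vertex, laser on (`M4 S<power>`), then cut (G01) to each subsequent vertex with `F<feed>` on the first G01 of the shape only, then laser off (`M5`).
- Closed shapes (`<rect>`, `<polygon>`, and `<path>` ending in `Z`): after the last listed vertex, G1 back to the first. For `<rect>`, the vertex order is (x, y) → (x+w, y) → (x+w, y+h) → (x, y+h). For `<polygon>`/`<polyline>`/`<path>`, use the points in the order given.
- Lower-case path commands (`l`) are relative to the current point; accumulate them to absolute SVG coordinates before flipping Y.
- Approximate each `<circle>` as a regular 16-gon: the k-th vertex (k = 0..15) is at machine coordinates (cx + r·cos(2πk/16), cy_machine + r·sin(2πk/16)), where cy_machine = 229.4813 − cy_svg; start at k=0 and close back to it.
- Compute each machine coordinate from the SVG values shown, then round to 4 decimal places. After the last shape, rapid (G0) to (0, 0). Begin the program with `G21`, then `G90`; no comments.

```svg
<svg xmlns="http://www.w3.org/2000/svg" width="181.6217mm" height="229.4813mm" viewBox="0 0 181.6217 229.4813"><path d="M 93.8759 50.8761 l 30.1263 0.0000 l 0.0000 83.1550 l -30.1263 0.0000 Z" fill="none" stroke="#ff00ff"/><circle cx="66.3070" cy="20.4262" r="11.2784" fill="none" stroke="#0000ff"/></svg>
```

G21
G90
G0 X93.8759 Y178.6052
M4 S192
G01 X124.0022 Y178.6052 F4666
G01 X124.0022 Y95.4502
G01 X93.8759 Y95.4502
G01 X93.8759 Y178.6052
M5
G0 X77.5854 Y209.0551
M4 S854
G01 X76.7269 Y213.3712 F636
G01 X74.2820 Y217.0301
G01 X70.6231 Y219.4750
G01 X66.3070 Y220.3335
G01 X61.9909 Y219.4750
G01 X58.3320 Y217.0301
G01 X55.8871 Y213.3712
G01 X55.0286 Y209.0551
G01 X55.8871 Y204.7390
G01 X58.3320 Y201.0801
G01 X61.9909 Y198.6352
G01 X66.3070 Y197.7767
G01 X70.6231 Y198.6352
G01 X74.2820 Y201.0801
G01 X76.7269 Y204.7390
G01 X77.5854 Y209.0551
M5
G0 X0.0000 Y0.0000

Since the viewBox matches the mm dimensions, user units are millimetres directly. The only transform is the Y-flip y_m = 229.4813 − y_svg.

Shape 1 is a rectangle drawn with `<path>`. Its stroke #ff00ff means engrave at S192, F4666. After flipping Y the toolpath is (93.8759,178.6052) → (124.0022,178.6052) → (124.0022,95.4502) → (93.8759,95.4502) → (93.8759,178.6052), returning to the start.

Shape 2 is a circle drawn with `<circle>`. Its stroke #0000ff means cut at S854, F636. After flipping Y the toolpath is (77.5854,209.0551) → (76.7269,213.3712) → (74.2820,217.0301) → (70.6231,219.4750) → (66.3070,220.3335) → (61.9909,219.4750) → (58.3320,217.0301) → (55.8871,213.3712) → (55.0286,209.0551) → (55.8871,204.7390) → (58.3320,201.0801) → (61.9909,198.6352) → (66.3070,197.7767) → (70.6231,198.6352) → (74.2820,201.0801) → (76.7269,204.7390) → (77.5854,209.0551), returning to the start.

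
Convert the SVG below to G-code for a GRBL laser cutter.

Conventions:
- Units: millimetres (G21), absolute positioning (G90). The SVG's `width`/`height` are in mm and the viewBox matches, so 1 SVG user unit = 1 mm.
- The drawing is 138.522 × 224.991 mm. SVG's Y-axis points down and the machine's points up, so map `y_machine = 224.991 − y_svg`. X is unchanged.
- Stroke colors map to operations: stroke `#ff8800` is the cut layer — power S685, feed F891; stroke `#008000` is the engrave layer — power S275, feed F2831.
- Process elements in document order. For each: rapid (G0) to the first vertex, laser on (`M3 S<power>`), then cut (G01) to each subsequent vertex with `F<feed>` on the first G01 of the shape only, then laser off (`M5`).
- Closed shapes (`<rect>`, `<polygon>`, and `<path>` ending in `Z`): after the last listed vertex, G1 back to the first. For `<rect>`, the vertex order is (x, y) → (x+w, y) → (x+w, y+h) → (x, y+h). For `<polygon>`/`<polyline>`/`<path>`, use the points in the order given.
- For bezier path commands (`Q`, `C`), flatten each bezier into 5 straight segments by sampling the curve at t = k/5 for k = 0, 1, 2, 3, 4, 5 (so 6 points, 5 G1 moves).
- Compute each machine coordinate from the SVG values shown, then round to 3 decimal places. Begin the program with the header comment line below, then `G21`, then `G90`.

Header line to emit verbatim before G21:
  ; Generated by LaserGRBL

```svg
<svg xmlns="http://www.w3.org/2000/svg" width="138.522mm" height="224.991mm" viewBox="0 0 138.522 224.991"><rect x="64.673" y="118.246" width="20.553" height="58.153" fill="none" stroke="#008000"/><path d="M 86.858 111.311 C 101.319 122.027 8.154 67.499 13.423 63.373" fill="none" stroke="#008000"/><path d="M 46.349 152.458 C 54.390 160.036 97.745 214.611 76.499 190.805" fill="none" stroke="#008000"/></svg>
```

1 u = 1 mm; y_m = 224.991 − y.

[1] `<rect>` rectangle, #008000→engrave S275 F2831: (64.673,106.745) → (85.226,106.745) → (85.226,48.592) → (64.673,48.592) → (64.673,106.745) (closed)

[2] `<path>` cubic bezier, #008000→engrave S275 F2831: (86.858,113.680) → (84.268,114.155) → (65.739,124.737) → (41.161,139.875) → (20.425,154.019) → (13.423,161.618)

[3] `<path>` cubic bezier, #008000→engrave S275 F2831: (46.349,72.533) → (54.612,63.350) → (66.554,48.905) → (77.380,35.217) → (82.294,28.305) → (76.499,34.186)

; Generated by LaserGRBL
G21
G90
G0 X64.673 Y106.745
M3 S275
G01 X85.226 Y106.745 F2831
G01 X85.226 Y48.592
G01 X64.673 Y48.592
G01 X64.673 Y106.745
M5
G0 X86.858 Y113.680
M3 S275
G01 X84.268 Y114.155 F2831
G01 X65.739 Y124.737
G01 X41.161 Y139.875
G01 X20.425 Y154.019
G01 X13.423 Y161.618
M5
G0 X46.349 Y72.533
M3 S275
G01 X54.612 Y63.350 F2831
G01 X66.554 Y48.905
G01 X77.380 Y35.217
G01 X82.294 Y28.305
G01 X76.499 Y34.186
M5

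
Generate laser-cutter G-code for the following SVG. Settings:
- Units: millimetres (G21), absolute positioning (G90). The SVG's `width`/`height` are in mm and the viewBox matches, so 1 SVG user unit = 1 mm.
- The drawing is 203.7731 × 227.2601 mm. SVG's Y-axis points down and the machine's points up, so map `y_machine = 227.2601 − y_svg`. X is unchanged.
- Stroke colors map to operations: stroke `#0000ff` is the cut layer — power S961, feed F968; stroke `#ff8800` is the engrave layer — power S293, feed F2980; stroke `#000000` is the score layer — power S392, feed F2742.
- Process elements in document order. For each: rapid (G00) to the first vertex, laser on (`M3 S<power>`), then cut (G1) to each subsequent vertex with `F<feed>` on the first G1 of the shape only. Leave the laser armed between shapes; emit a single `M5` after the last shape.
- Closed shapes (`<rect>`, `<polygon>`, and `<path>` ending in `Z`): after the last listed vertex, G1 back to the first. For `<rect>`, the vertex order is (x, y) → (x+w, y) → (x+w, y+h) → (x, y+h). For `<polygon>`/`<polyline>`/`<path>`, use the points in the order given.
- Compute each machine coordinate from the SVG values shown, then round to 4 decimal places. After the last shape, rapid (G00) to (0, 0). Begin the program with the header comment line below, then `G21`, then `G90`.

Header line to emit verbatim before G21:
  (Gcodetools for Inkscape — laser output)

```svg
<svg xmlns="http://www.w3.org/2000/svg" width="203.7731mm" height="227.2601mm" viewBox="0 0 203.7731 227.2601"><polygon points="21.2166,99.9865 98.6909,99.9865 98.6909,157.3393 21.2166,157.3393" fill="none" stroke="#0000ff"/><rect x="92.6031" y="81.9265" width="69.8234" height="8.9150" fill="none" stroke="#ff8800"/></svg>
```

viewBox `0 0 203.7731 227.2601` with mm width/height → 1 unit = 1 mm. Flip: y_m = 227.2601 − y_svg.

**Shape 1** — `<polygon>` rectangle, stroke `#0000ff` → cut (S961, F968). Machine vertices: (21.2166,127.2736) → (98.6909,127.2736) → (98.6909,69.9208) → (21.2166,69.9208) → (21.2166,127.2736). Closed: final G1 returns to the first vertex.

**Shape 2** — `<rect>` rectangle, stroke `#ff8800` → engrave (S293, F2980). Machine vertices: (92.6031,145.3336) → (162.4265,145.3336) → (162.4265,136.4186) → (92.6031,136.4186) → (92.6031,145.3336). Closed: final G1 returns to the first vertex.

(Gcodetools for Inkscape — laser output)
G21
G90
G00 X21.2166 Y127.2736
M3 S961
G1 X98.6909 Y127.2736 F968
G1 X98.6909 Y69.9208
G1 X21.2166 Y69.9208
G1 X21.2166 Y127.2736
G00 X92.6031 Y145.3336
M3 S293
G1 X162.4265 Y145.3336 F2980
G1 X162.4265 Y136.4186
G1 X92.6031 Y136.4186
G1 X92.6031 Y145.3336
M5
G00 X0.0000 Y0.0000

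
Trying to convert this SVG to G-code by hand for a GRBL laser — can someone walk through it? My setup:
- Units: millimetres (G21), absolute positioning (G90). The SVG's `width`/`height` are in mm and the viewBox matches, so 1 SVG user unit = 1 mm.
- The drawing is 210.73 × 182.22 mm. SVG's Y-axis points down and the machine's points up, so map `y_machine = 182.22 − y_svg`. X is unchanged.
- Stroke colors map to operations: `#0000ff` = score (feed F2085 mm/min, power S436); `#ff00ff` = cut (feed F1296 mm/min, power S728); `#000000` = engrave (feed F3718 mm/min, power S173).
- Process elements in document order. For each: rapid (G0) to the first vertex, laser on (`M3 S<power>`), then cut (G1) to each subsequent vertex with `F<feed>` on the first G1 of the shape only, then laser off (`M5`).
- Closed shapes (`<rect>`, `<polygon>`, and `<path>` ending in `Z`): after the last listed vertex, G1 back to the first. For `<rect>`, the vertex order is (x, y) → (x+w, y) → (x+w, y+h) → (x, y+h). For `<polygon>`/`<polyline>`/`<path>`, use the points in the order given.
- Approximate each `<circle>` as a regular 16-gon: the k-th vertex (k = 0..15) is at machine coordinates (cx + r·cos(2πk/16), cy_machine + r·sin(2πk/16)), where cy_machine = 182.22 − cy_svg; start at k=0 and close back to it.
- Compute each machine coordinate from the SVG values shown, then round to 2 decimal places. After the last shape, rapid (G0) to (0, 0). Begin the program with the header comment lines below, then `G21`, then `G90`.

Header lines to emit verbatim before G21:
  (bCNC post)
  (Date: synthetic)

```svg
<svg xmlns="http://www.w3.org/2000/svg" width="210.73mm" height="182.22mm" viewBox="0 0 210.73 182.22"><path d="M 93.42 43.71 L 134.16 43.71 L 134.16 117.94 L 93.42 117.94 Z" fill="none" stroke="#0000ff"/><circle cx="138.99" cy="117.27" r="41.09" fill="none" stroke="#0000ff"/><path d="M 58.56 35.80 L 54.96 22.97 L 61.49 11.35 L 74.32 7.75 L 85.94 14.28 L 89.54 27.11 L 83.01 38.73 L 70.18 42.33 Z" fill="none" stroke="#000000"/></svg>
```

(bCNC post)
(Date: synthetic)
G21
G90
G0 X93.42 Y138.51
M3 S436
G1 X134.16 Y138.51 F2085
G1 X134.16 Y64.28
G1 X93.42 Y64.28
G1 X93.42 Y138.51
M5
G0 X180.08 Y64.95
M3 S436
G1 X176.95 Y80.67 F2085
G1 X168.05 Y94.01
G1 X154.71 Y102.91
G1 X138.99 Y106.04
G1 X123.27 Y102.91
G1 X109.93 Y94.01
G1 X101.03 Y80.67
G1 X97.90 Y64.95
G1 X101.03 Y49.23
G1 X109.93 Y35.89
G1 X123.27 Y26.99
G1 X138.99 Y23.86
G1 X154.71 Y26.99
G1 X168.05 Y35.89
G1 X176.95 Y49.23
G1 X180.08 Y64.95
M5
G0 X58.56 Y146.42
M3 S173
G1 X54.96 Y159.25 F3718
G1 X61.49 Y170.87
G1 X74.32 Y174.47
G1 X85.94 Y167.94
G1 X89.54 Y155.11
G1 X83.01 Y143.49
G1 X70.18 Y139.89
G1 X58.56 Y146.42
M5
G0 X0.00 Y0.00

viewBox `0 0 210.73 182.22` with mm width/height → 1 unit = 1 mm. Flip: y_m = 182.22 − y_svg.

**Shape 1** — `<path>` rectangle, stroke `#0000ff` → score (S436, F2085). Machine vertices: (93.42,138.51) → (134.16,138.51) → (134.16,64.28) → (93.42,64.28) → (93.42,138.51). Closed: final G1 returns to the first vertex.

**Shape 2** — `<circle>` circle, stroke `#0000ff` → score (S436, F2085). Machine vertices: (180.08,64.95) → (176.95,80.67) → (168.05,94.01) → (154.71,102.91) → (138.99,106.04) → (123.27,102.91) → (109.93,94.01) → (101.03,80.67) → (97.90,64.95) → (101.03,49.23) → (109.93,35.89) → (123.27,26.99) → (138.99,23.86) → (154.71,26.99) → (168.05,35.89) → (176.95,49.23) → (180.08,64.95). Closed: final G1 returns to the first vertex.

**Shape 3** — `<path>` regular polygon, stroke `#000000` → engrave (S173, F3718). Machine vertices: (58.56,146.42) → (54.96,159.25) → (61.49,170.87) → (74.32,174.47) → (85.94,167.94) → (89.54,155.11) → (83.01,143.49) → (70.18,139.89) → (58.56,146.42). Closed: final G1 returns to the first vertex.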